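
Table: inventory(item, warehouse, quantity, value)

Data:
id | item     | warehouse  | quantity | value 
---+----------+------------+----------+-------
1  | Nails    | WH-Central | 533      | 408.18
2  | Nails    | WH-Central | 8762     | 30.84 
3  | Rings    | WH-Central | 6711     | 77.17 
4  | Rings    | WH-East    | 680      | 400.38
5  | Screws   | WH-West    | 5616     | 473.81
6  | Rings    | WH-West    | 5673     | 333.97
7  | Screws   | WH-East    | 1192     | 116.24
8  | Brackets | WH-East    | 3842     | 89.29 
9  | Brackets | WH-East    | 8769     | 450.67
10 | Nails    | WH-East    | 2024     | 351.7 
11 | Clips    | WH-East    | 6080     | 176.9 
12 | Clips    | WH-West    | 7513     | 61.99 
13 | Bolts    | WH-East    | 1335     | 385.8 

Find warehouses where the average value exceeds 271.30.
SELECT warehouse, AVG(value)
FROM inventory
GROUP BY warehouse
HAVING AVG(value) > 271.30

Result:
  WH-East: avg=281.57
  WH-West: avg=289.92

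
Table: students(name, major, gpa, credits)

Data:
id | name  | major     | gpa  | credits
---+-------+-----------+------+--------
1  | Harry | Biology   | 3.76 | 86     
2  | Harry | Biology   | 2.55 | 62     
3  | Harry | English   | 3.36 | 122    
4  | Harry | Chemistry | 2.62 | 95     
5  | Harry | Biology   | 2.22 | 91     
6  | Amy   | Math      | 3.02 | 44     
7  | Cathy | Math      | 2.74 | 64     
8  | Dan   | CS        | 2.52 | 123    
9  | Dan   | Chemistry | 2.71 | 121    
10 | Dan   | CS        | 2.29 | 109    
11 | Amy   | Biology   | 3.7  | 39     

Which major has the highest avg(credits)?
SELECT major, AVG(credits) as val
FROM students
GROUP BY major
ORDER BY val DESC
LIMIT 1

Result: English with avg(credits) = 122.00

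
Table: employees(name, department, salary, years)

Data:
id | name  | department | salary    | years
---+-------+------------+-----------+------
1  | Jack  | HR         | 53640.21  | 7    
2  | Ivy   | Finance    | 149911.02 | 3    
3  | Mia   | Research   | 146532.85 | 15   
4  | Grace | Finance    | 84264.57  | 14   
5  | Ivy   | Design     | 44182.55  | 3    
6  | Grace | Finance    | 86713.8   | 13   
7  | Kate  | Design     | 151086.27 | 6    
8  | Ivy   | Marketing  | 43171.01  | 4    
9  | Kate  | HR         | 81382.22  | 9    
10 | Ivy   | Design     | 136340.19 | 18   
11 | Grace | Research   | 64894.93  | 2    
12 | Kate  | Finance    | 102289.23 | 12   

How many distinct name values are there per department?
SELECT department, COUNT(DISTINCT name)
FROM employees
GROUP BY department

Result:
  Design: 2 distinct
  Finance: 3 distinct
  HR: 2 distinct
  Marketing: 1 distinct
  Research: 2 distinct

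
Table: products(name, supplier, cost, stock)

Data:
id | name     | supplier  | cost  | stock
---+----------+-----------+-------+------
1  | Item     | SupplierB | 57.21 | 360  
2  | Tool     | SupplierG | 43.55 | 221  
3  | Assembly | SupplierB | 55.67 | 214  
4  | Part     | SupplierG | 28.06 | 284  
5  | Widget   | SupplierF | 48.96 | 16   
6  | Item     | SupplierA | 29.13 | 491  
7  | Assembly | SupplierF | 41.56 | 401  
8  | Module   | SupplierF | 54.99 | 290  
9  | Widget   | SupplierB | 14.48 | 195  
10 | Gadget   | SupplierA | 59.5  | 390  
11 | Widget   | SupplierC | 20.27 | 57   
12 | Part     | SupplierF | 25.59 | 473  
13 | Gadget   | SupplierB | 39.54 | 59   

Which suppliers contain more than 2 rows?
SELECT supplier, COUNT(*) as cnt
FROM products
GROUP BY supplier
HAVING COUNT(*) > 2

Result:
  SupplierB: 4
  SupplierF: 4

Note: HAVING filters groups after aggregation, WHERE filters rows before.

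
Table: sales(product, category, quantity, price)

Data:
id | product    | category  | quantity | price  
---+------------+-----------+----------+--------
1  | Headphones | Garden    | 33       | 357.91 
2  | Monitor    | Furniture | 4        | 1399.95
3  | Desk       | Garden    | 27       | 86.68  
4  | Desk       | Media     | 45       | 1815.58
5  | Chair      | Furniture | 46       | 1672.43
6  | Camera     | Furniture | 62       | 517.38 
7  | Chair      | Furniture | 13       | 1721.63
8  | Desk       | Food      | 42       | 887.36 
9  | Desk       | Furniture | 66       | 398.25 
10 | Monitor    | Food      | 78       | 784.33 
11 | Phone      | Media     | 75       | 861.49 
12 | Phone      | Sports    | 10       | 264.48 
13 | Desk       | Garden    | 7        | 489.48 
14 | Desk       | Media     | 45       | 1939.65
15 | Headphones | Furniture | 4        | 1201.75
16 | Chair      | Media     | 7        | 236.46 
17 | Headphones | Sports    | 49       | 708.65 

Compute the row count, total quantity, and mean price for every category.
SELECT category,
       COUNT(*) as cnt,
       SUM(quantity) as total_quantity,
       AVG(price) as avg_price
FROM sales
GROUP BY category

Result:
  Food: 2 records, 120 total quantity, 835.85 avg price
  Furniture: 6 records, 195 total quantity, 1151.90 avg price
  Garden: 3 records, 67 total quantity, 311.36 avg price
  Media: 4 records, 172 total quantity, 1213.30 avg price
  Sports: 2 records, 59 total quantity, 486.57 avg price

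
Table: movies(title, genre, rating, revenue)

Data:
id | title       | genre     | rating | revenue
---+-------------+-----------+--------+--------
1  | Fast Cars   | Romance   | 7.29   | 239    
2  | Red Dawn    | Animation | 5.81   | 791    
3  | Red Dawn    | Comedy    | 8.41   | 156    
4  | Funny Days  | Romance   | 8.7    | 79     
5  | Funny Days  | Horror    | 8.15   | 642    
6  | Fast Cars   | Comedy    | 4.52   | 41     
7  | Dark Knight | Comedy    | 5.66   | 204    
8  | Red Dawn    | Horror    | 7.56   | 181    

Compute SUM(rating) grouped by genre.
SELECT genre, SUM(rating) as result
FROM movies
GROUP BY genre

Result:
  Animation: 5.81
  Comedy: 18.59
  Horror: 15.71
  Romance: 15.99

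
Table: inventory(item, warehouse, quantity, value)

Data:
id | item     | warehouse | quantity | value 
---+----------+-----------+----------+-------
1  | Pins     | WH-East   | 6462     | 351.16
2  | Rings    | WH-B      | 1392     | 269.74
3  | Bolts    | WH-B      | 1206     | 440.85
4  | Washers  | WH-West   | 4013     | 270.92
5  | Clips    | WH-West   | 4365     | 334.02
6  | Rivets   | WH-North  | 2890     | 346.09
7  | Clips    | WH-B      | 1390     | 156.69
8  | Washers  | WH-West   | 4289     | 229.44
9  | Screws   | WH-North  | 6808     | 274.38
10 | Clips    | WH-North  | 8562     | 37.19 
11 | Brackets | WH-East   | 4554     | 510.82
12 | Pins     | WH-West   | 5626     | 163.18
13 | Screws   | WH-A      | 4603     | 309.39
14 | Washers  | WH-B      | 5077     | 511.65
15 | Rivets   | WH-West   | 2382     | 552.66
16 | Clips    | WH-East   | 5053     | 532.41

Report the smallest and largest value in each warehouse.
SELECT warehouse, MIN(value), MAX(value)
FROM inventory
GROUP BY warehouse

Result:
  WH-A: min=309.39, max=309.39
  WH-B: min=156.69, max=511.65
  WH-East: min=351.16, max=532.41
  WH-North: min=37.19, max=346.09
  WH-West: min=163.18, max=552.66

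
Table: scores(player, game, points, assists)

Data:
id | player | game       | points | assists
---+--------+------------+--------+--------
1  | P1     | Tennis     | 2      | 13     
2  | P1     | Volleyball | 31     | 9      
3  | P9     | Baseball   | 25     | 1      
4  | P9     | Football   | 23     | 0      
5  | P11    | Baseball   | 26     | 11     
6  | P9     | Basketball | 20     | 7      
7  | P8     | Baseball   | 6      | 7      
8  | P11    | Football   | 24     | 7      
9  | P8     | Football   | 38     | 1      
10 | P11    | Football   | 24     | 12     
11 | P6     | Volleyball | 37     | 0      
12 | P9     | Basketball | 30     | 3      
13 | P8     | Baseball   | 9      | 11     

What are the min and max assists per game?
SELECT game, MIN(assists), MAX(assists)
FROM scores
GROUP BY game

Result:
  Baseball: min=1, max=11
  Basketball: min=3, max=7
  Football: min=0, max=12
  Tennis: min=13, max=13
  Volleyball: min=0, max=9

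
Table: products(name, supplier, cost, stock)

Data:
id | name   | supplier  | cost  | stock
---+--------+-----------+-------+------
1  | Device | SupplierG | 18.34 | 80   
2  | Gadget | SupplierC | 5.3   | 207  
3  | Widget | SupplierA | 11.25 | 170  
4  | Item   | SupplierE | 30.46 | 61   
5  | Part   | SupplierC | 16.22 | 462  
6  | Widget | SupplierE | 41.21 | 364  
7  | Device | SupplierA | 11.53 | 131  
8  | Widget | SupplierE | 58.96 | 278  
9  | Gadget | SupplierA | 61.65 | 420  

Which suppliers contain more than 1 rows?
SELECT supplier, COUNT(*) as cnt
FROM products
GROUP BY supplier
HAVING COUNT(*) > 1

Result:
  SupplierA: 3
  SupplierC: 2
  SupplierE: 3

Note: HAVING filters groups after aggregation, WHERE filters rows before.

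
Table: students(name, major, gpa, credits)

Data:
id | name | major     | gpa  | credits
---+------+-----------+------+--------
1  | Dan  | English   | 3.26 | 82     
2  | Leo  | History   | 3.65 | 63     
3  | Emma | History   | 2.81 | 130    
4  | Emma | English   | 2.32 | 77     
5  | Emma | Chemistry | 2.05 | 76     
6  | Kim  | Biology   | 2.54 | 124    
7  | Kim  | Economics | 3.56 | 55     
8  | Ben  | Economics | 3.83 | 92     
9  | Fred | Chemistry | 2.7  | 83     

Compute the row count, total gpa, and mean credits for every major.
SELECT major,
       COUNT(*) as cnt,
       SUM(gpa) as total_gpa,
       AVG(credits) as avg_credits
FROM students
GROUP BY major

Result:
  Biology: 1 records, 2.54 total gpa, 124.00 avg credits
  Chemistry: 2 records, 4.75 total gpa, 79.50 avg credits
  Economics: 2 records, 7.39 total gpa, 73.50 avg credits
  English: 2 records, 5.58 total gpa, 79.50 avg credits
  History: 2 records, 6.46 total gpa, 96.50 avg credits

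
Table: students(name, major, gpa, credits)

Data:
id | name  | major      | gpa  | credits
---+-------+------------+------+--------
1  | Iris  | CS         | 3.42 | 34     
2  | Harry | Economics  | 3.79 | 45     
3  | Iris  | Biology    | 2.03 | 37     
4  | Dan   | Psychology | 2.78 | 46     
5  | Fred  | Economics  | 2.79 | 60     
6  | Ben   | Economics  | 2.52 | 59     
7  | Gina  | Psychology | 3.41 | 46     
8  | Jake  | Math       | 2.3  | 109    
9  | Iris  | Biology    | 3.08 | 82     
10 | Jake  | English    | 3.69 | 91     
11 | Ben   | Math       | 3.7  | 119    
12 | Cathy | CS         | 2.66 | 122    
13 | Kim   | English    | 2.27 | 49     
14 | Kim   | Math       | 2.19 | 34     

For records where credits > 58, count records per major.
SELECT major, COUNT(*)
FROM students
WHERE credits > 58
GROUP BY major

Note: WHERE filters rows before grouping.

Result:
  Biology: 1
  CS: 1
  Economics: 2
  English: 1
  Math: 2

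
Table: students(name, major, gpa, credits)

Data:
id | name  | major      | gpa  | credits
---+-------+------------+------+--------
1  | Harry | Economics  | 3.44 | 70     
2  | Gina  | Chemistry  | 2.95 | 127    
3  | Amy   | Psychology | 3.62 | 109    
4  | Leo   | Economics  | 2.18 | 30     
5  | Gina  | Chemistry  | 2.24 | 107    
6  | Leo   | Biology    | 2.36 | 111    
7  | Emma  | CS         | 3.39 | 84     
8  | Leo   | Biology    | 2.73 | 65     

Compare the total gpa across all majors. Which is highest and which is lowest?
SELECT major, SUM(gpa)
FROM students
GROUP BY major
ORDER BY SUM(gpa)

All groups:
  CS: 3.39
  Psychology: 3.62
  Biology: 5.09
  Chemistry: 5.19
  Economics: 5.62

Highest: Economics (5.62)
Lowest: CS (3.39)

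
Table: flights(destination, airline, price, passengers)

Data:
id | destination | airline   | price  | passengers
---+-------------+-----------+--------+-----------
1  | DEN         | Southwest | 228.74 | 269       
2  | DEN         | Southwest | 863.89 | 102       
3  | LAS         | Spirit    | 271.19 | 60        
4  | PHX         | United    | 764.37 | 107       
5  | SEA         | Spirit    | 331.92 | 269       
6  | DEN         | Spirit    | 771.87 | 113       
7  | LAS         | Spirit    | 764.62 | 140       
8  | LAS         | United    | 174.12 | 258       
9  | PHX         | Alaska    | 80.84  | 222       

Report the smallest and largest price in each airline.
SELECT airline, MIN(price), MAX(price)
FROM flights
GROUP BY airline

Result:
  Alaska: min=80.84, max=80.84
  Southwest: min=228.74, max=863.89
  Spirit: min=271.19, max=771.87
  United: min=174.12, max=764.37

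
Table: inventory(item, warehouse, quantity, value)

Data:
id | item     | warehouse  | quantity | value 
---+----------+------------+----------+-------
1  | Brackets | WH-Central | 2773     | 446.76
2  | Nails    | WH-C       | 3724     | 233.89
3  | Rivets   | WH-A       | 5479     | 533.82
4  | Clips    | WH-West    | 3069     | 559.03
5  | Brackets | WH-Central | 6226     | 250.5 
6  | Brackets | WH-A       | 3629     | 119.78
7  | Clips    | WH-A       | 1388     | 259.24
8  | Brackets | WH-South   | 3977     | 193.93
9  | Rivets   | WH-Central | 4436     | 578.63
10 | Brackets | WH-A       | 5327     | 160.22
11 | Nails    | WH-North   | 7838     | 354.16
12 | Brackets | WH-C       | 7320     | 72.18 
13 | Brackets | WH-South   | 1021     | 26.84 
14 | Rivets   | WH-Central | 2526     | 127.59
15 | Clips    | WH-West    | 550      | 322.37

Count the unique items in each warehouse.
SELECT warehouse, COUNT(DISTINCT item)
FROM inventory
GROUP BY warehouse

Result:
  WH-A: 3 distinct
  WH-C: 2 distinct
  WH-Central: 2 distinct
  WH-North: 1 distinct
  WH-South: 1 distinct
  WH-West: 1 distinct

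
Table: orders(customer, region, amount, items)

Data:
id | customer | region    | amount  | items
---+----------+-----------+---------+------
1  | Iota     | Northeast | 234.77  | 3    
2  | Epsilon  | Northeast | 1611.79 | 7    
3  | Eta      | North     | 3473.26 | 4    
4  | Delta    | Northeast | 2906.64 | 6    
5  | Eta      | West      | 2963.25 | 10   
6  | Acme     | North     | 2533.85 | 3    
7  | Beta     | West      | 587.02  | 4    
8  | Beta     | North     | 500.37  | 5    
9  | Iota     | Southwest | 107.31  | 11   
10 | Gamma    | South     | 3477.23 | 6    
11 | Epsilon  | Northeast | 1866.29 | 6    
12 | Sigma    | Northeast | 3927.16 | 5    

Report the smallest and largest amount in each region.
SELECT region, MIN(amount), MAX(amount)
FROM orders
GROUP BY region

Result:
  North: min=500.37, max=3473.26
  Northeast: min=234.77, max=3927.16
  South: min=3477.23, max=3477.23
  Southwest: min=107.31, max=107.31
  West: min=587.02, max=2963.25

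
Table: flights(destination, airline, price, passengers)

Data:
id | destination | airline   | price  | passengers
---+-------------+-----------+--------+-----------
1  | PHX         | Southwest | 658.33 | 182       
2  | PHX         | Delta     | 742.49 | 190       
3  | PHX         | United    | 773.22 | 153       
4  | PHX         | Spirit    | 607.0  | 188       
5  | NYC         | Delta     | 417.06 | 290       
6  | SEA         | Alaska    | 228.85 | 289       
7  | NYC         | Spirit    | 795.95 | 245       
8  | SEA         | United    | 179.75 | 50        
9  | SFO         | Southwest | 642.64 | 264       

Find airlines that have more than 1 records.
SELECT airline, COUNT(*) as cnt
FROM flights
GROUP BY airline
HAVING COUNT(*) > 1

Result:
  Delta: 2
  Southwest: 2
  Spirit: 2
  United: 2

Note: HAVING filters groups after aggregation, WHERE filters rows before.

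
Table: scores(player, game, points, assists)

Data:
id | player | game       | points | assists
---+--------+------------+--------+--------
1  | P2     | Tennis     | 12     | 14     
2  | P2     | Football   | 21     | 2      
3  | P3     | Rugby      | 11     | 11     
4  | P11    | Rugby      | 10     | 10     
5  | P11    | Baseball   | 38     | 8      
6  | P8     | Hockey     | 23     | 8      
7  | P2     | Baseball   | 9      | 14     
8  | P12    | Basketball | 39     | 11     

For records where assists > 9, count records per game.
SELECT game, COUNT(*)
FROM scores
WHERE assists > 9
GROUP BY game

Note: WHERE filters rows before grouping.

Result:
  Baseball: 1
  Basketball: 1
  Rugby: 2
  Tennis: 1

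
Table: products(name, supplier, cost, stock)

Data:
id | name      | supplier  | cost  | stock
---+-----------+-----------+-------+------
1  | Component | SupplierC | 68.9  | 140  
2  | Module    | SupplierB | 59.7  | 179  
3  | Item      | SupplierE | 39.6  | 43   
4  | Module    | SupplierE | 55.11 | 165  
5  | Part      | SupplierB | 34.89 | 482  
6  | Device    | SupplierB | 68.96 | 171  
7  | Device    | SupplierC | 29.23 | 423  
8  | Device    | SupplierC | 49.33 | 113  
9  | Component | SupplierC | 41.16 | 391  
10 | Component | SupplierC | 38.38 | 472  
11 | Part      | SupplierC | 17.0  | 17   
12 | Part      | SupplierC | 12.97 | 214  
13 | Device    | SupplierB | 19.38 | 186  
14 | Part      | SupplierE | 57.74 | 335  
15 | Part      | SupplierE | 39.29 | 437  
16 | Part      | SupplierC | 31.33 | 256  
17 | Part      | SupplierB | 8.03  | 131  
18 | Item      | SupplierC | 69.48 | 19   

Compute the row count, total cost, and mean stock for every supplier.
SELECT supplier,
       COUNT(*) as cnt,
       SUM(cost) as total_cost,
       AVG(stock) as avg_stock
FROM products
GROUP BY supplier

Result:
  SupplierB: 5 records, 190.96 total cost, 229.80 avg stock
  SupplierC: 9 records, 357.78 total cost, 227.22 avg stock
  SupplierE: 4 records, 191.74 total cost, 245.00 avg stock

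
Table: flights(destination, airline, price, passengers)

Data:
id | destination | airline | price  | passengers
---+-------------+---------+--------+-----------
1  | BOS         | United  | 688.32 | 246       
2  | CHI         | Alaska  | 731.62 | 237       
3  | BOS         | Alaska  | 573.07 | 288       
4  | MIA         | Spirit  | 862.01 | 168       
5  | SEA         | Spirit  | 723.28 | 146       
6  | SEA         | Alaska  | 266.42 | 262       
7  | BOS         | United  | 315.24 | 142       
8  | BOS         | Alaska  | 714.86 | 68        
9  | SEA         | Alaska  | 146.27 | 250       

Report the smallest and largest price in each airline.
SELECT airline, MIN(price), MAX(price)
FROM flights
GROUP BY airline

Result:
  Alaska: min=146.27, max=731.62
  Spirit: min=723.28, max=862.01
  United: min=315.24, max=688.32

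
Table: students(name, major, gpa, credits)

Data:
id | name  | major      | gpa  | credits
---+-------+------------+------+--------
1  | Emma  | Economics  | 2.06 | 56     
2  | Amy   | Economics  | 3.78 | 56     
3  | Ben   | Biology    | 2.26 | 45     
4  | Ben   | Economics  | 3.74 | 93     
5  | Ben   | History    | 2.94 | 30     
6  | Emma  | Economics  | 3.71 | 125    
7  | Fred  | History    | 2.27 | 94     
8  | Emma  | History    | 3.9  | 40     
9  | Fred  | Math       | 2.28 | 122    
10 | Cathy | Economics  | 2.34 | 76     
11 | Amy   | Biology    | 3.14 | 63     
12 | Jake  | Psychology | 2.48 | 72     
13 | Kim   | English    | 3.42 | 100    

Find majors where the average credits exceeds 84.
SELECT major, AVG(credits)
FROM students
GROUP BY major
HAVING AVG(credits) > 84

Result:
  English: avg=100.00
  Math: avg=122.00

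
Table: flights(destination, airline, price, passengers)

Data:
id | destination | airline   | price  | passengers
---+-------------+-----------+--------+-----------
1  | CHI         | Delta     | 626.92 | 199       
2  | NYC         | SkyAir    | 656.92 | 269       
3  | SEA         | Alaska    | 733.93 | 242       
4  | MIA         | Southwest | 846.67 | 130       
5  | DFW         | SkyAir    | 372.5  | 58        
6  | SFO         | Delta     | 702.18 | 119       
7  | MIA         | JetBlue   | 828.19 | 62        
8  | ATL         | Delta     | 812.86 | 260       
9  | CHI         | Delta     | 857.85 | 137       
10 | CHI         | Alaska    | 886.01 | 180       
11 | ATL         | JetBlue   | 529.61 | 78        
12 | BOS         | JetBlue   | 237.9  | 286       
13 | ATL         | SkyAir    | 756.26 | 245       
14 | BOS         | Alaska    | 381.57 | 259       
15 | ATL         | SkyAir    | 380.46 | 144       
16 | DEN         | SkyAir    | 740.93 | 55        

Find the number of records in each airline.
SELECT airline, COUNT(*) as count
FROM flights
GROUP BY airline

Result:
  Alaska: 3
  Delta: 4
  JetBlue: 3
  SkyAir: 5
  Southwest: 1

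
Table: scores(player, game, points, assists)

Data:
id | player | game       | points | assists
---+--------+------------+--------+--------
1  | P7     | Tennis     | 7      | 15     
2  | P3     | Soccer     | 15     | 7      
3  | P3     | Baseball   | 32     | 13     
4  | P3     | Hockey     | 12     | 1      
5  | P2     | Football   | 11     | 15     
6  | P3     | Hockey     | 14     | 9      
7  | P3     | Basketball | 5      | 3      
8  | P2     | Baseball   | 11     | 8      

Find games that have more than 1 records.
SELECT game, COUNT(*) as cnt
FROM scores
GROUP BY game
HAVING COUNT(*) > 1

Result:
  Baseball: 2
  Hockey: 2

Note: HAVING filters groups after aggregation, WHERE filters rows before.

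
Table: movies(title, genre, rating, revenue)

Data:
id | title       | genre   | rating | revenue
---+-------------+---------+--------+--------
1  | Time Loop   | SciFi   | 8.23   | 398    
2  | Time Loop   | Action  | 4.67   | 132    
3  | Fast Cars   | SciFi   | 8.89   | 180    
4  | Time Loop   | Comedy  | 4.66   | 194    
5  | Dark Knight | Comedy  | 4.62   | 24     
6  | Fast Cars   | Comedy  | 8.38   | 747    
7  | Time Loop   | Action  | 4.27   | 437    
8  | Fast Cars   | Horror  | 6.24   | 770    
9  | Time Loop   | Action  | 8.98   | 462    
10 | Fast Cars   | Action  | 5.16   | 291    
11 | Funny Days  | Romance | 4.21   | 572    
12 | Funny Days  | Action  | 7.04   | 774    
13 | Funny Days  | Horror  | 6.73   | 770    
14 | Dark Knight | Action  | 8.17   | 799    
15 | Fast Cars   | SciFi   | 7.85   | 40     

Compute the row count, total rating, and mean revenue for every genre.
SELECT genre,
       COUNT(*) as cnt,
       SUM(rating) as total_rating,
       AVG(revenue) as avg_revenue
FROM movies
GROUP BY genre

Result:
  Action: 6 records, 38.29 total rating, 482.50 avg revenue
  Comedy: 3 records, 17.66 total rating, 321.67 avg revenue
  Horror: 2 records, 12.97 total rating, 770.00 avg revenue
  Romance: 1 records, 4.21 total rating, 572.00 avg revenue
  SciFi: 3 records, 24.97 total rating, 206.00 avg revenue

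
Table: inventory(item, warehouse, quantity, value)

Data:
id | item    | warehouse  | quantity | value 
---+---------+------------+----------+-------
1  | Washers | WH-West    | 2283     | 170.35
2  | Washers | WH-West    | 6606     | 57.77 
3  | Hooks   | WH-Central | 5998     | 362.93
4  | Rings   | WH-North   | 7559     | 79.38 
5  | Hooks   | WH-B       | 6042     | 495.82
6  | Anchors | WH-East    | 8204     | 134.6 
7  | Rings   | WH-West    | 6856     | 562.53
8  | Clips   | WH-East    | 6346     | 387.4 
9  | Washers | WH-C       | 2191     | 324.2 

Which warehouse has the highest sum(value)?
SELECT warehouse, SUM(value) as val
FROM inventory
GROUP BY warehouse
ORDER BY val DESC
LIMIT 1

Result: WH-West with sum(value) = 790.65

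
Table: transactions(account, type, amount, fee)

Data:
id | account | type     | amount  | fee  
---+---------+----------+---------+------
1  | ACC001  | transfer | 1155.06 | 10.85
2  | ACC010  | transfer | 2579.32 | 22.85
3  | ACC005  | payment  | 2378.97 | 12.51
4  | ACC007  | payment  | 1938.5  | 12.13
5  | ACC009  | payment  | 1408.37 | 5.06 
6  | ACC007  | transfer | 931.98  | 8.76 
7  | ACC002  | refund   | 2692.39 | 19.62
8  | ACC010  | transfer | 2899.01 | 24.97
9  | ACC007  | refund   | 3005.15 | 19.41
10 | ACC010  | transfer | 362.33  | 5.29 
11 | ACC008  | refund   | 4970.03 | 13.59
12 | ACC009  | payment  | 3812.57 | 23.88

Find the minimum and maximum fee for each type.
SELECT type, MIN(fee), MAX(fee)
FROM transactions
GROUP BY type

Result:
  payment: min=5.06, max=23.88
  refund: min=13.59, max=19.62
  transfer: min=5.29, max=24.97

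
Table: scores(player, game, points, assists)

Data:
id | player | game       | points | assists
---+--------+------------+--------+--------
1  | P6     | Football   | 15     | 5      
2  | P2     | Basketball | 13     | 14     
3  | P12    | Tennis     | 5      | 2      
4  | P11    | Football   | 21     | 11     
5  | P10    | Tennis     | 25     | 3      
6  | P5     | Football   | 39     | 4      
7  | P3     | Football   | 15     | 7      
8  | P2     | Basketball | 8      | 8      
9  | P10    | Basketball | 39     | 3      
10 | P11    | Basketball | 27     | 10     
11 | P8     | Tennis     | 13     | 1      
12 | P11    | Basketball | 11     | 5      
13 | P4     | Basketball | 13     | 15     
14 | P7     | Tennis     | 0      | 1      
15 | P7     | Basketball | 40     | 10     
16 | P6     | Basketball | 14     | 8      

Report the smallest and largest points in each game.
SELECT game, MIN(points), MAX(points)
FROM scores
GROUP BY game

Result:
  Basketball: min=8, max=40
  Football: min=15, max=39
  Tennis: min=0, max=25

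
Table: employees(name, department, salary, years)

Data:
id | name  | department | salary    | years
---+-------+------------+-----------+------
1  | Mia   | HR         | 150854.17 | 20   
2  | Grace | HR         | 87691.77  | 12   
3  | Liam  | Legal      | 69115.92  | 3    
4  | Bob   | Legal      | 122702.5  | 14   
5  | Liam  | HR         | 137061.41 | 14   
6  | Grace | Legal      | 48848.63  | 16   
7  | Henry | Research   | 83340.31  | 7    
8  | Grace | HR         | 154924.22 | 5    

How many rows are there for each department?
SELECT department, COUNT(*) as count
FROM employees
GROUP BY department

Result:
  HR: 4
  Legal: 3
  Research: 1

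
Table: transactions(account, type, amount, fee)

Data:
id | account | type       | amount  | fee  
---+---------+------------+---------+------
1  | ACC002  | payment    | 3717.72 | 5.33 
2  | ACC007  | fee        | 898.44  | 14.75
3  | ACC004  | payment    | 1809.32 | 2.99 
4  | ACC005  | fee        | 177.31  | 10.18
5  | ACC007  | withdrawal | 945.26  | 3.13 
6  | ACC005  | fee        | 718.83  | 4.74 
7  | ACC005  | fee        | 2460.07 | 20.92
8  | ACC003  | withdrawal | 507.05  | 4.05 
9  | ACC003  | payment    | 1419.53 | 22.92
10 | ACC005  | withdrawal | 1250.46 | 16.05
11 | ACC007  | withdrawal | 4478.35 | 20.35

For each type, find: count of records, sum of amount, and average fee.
SELECT type,
       COUNT(*) as cnt,
       SUM(amount) as total_amount,
       AVG(fee) as avg_fee
FROM transactions
GROUP BY type

Result:
  fee: 4 records, 4254.65 total amount, 12.65 avg fee
  payment: 3 records, 6946.57 total amount, 10.41 avg fee
  withdrawal: 4 records, 7181.12 total amount, 10.90 avg fee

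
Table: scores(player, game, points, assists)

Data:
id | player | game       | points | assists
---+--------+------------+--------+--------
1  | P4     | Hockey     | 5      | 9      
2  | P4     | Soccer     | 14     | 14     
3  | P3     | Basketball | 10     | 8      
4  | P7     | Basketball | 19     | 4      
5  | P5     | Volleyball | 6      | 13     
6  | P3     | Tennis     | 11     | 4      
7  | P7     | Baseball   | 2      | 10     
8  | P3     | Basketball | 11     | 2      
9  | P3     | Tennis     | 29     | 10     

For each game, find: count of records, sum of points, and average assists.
SELECT game,
       COUNT(*) as cnt,
       SUM(points) as total_points,
       AVG(assists) as avg_assists
FROM scores
GROUP BY game

Result:
  Baseball: 1 records, 2 total points, 10.00 avg assists
  Basketball: 3 records, 40 total points, 4.67 avg assists
  Hockey: 1 records, 5 total points, 9.00 avg assists
  Soccer: 1 records, 14 total points, 14.00 avg assists
  Tennis: 2 records, 40 total points, 7.00 avg assists
  Volleyball: 1 records, 6 total points, 13.00 avg assists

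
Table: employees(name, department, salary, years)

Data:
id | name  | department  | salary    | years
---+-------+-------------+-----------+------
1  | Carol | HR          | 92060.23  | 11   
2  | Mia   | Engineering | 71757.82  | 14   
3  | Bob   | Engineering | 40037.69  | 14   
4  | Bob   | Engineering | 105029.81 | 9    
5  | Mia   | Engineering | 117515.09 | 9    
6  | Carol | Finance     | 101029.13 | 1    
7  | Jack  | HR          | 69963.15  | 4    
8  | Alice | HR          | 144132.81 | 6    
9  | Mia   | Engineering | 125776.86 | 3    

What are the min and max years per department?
SELECT department, MIN(years), MAX(years)
FROM employees
GROUP BY department

Result:
  Engineering: min=3, max=14
  Finance: min=1, max=1
  HR: min=4, max=11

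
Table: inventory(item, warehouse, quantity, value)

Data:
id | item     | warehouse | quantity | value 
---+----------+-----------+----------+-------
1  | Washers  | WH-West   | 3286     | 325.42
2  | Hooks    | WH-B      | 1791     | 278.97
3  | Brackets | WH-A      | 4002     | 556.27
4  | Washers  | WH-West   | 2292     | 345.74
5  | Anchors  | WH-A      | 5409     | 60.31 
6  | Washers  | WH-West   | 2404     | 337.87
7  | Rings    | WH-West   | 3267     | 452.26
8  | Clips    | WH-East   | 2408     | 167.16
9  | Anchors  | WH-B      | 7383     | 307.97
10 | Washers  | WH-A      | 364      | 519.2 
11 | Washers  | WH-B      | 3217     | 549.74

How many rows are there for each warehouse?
SELECT warehouse, COUNT(*) as count
FROM inventory
GROUP BY warehouse

Result:
  WH-A: 3
  WH-B: 3
  WH-East: 1
  WH-West: 4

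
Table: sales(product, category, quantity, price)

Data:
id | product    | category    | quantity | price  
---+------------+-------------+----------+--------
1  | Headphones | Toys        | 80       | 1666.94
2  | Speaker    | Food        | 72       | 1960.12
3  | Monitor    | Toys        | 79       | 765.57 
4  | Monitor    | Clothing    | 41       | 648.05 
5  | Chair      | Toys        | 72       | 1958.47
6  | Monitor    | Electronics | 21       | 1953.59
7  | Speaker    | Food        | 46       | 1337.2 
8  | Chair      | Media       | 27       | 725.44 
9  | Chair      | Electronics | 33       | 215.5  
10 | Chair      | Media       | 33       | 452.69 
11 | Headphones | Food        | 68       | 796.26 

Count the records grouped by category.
SELECT category, COUNT(*) as count
FROM sales
GROUP BY category

Result:
  Clothing: 1
  Electronics: 2
  Food: 3
  Media: 2
  Toys: 3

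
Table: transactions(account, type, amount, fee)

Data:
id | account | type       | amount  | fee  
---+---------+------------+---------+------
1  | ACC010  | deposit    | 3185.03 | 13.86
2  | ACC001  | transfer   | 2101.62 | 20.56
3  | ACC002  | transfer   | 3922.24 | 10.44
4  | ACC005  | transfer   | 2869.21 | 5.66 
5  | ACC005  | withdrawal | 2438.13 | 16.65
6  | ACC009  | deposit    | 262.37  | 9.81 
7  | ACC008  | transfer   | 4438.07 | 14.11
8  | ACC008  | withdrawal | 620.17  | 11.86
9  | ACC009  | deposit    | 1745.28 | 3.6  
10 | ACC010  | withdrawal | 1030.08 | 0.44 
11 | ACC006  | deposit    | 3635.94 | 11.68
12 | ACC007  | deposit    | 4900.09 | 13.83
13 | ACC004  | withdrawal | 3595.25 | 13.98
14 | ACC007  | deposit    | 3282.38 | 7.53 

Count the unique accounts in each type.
SELECT type, COUNT(DISTINCT account)
FROM transactions
GROUP BY type

Result:
  deposit: 4 distinct
  transfer: 4 distinct
  withdrawal: 4 distinct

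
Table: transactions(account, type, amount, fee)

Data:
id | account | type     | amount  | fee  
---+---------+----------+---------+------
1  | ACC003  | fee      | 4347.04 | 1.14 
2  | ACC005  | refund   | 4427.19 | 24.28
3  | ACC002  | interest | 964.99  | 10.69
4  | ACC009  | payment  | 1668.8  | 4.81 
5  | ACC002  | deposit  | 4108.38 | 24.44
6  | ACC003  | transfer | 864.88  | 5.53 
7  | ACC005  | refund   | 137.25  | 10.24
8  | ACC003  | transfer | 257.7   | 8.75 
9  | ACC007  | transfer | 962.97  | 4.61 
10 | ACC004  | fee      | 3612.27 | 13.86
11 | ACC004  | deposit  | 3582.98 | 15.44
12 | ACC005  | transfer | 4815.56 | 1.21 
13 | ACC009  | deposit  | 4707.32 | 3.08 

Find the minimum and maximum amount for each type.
SELECT type, MIN(amount), MAX(amount)
FROM transactions
GROUP BY type

Result:
  deposit: min=3582.98, max=4707.32
  fee: min=3612.27, max=4347.04
  interest: min=964.99, max=964.99
  payment: min=1668.80, max=1668.80
  refund: min=137.25, max=4427.19
  transfer: min=257.70, max=4815.56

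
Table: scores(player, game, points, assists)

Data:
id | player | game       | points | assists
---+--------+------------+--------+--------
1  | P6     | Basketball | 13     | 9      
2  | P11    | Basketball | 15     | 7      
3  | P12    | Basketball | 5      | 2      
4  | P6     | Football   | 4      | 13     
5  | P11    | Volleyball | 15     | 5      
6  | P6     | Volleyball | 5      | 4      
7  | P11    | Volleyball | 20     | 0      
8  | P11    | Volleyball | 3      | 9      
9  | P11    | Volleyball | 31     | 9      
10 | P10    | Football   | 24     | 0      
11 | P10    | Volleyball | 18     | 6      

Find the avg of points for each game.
SELECT game, AVG(points) as result
FROM scores
GROUP BY game

Result:
  Basketball: 11.00
  Football: 14.00
  Volleyball: 15.33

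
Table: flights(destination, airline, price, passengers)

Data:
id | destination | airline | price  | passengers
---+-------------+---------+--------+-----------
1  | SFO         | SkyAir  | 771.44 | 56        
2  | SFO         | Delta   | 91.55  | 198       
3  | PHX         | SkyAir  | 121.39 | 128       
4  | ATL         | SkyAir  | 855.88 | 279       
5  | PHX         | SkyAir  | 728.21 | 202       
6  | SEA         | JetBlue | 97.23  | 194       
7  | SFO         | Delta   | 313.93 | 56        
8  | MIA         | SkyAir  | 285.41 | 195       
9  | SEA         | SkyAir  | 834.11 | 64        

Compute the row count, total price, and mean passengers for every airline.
SELECT airline,
       COUNT(*) as cnt,
       SUM(price) as total_price,
       AVG(passengers) as avg_passengers
FROM flights
GROUP BY airline

Result:
  Delta: 2 records, 405.48 total price, 127.00 avg passengers
  JetBlue: 1 records, 97.23 total price, 194.00 avg passengers
  SkyAir: 6 records, 3596.44 total price, 154.00 avg passengers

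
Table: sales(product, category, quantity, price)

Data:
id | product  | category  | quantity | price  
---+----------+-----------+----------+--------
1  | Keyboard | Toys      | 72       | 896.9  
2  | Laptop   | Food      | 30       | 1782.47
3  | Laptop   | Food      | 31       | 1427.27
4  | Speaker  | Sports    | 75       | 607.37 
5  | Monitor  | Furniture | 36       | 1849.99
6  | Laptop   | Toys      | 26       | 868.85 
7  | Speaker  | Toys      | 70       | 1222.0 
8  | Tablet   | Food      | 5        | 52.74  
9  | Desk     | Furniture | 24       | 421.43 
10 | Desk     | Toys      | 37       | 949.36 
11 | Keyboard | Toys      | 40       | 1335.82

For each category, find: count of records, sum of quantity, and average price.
SELECT category,
       COUNT(*) as cnt,
       SUM(quantity) as total_quantity,
       AVG(price) as avg_price
FROM sales
GROUP BY category

Result:
  Food: 3 records, 66 total quantity, 1087.49 avg price
  Furniture: 2 records, 60 total quantity, 1135.71 avg price
  Sports: 1 records, 75 total quantity, 607.37 avg price
  Toys: 5 records, 245 total quantity, 1054.59 avg price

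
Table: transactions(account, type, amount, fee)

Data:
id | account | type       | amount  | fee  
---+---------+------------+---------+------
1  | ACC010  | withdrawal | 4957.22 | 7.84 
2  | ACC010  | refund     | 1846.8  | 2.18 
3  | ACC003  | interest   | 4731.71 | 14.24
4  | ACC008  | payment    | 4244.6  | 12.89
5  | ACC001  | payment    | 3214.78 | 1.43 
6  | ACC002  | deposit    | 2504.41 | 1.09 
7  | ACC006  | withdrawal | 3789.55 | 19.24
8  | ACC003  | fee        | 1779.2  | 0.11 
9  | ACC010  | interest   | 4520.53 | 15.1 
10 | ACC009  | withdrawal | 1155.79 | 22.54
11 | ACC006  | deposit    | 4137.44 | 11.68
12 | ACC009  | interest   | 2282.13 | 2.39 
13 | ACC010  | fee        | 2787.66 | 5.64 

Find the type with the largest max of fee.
SELECT type, MAX(fee) as val
FROM transactions
GROUP BY type
ORDER BY val DESC
LIMIT 1

Result: withdrawal with max(fee) = 22.54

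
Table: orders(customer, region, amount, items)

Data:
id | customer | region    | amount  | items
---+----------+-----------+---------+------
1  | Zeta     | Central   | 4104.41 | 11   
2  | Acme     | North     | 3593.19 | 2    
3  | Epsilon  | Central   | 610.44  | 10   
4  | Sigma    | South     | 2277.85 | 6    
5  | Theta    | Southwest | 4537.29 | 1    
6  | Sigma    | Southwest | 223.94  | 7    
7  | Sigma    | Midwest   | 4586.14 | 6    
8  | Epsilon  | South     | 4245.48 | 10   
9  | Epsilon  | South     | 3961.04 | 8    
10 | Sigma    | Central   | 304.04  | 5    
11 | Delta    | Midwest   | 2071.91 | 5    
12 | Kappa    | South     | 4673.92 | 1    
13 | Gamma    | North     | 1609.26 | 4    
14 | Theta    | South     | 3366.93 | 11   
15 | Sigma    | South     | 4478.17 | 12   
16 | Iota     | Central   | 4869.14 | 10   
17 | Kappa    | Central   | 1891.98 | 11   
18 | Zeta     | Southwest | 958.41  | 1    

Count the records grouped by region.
SELECT region, COUNT(*) as count
FROM orders
GROUP BY region

Result:
  Central: 5
  Midwest: 2
  North: 2
  South: 6
  Southwest: 3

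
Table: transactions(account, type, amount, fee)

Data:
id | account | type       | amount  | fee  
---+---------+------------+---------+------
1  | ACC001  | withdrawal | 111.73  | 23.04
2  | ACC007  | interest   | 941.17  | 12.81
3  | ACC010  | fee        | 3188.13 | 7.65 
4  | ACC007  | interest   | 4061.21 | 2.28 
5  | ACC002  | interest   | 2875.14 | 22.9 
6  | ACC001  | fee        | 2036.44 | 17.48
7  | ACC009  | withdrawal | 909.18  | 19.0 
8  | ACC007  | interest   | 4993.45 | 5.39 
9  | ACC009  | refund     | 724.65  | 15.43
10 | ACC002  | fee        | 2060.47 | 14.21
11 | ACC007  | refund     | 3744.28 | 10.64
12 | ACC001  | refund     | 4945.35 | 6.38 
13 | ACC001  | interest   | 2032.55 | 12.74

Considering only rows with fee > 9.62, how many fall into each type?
SELECT type, COUNT(*)
FROM transactions
WHERE fee > 9.62
GROUP BY type

Note: WHERE filters rows before grouping.

Result:
  fee: 2
  interest: 3
  refund: 2
  withdrawal: 2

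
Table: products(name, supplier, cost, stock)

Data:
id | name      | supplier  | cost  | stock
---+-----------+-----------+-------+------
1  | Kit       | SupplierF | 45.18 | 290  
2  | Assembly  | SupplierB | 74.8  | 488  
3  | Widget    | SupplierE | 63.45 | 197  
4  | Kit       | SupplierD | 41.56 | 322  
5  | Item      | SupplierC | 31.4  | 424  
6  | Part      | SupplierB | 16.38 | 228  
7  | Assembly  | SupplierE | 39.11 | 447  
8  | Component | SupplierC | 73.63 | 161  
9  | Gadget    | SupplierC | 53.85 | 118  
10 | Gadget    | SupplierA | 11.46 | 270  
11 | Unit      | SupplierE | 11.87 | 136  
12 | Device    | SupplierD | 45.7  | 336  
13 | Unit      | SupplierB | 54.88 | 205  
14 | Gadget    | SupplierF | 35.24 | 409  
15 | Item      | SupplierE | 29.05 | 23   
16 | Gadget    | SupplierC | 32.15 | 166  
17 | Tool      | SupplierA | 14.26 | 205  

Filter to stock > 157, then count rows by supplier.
SELECT supplier, COUNT(*)
FROM products
WHERE stock > 157
GROUP BY supplier

Note: WHERE filters rows before grouping.

Result:
  SupplierA: 2
  SupplierB: 3
  SupplierC: 3
  SupplierD: 2
  SupplierE: 2
  SupplierF: 2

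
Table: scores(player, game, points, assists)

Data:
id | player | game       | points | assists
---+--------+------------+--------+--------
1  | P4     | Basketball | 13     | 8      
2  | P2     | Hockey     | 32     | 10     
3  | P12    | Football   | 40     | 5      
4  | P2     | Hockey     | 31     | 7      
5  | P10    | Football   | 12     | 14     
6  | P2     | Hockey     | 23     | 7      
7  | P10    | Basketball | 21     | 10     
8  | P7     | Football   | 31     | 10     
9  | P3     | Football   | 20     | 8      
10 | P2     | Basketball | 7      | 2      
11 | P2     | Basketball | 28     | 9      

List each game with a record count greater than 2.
SELECT game, COUNT(*) as cnt
FROM scores
GROUP BY game
HAVING COUNT(*) > 2

Result:
  Basketball: 4
  Football: 4
  Hockey: 3

Note: HAVING filters groups after aggregation, WHERE filters rows before.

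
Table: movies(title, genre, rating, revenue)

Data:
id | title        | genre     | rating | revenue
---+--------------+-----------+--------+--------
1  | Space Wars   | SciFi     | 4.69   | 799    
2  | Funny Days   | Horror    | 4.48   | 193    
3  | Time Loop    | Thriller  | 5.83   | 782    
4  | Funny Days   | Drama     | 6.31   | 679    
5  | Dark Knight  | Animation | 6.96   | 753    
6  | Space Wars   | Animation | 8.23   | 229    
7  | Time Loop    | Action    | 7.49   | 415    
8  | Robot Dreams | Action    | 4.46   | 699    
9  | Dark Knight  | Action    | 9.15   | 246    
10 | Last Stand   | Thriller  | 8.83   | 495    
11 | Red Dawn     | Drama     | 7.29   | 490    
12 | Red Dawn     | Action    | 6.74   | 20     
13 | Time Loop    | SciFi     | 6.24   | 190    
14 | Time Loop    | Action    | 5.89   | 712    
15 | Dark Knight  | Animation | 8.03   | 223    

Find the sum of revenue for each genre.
SELECT genre, SUM(revenue) as result
FROM movies
GROUP BY genre

Result:
  Action: 2092
  Animation: 1205
  Drama: 1169
  Horror: 193
  SciFi: 989
  Thriller: 1277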